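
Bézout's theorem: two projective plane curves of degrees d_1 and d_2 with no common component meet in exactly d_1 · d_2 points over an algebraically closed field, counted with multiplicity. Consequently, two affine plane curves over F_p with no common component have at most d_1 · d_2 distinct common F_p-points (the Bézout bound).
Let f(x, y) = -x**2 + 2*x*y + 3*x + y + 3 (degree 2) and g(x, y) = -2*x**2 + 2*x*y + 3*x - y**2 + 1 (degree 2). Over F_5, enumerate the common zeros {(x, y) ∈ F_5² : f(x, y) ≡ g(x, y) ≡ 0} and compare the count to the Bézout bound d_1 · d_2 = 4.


Common zeros: ∅; count = 0; Bézout bound = 4.

deg(f) = 2, deg(g) = 2, so Bézout bound = 4.
Scan x ∈ F_5. For each x, list the y ∈ F_5 with f(x, y) ≡ 0 and those with g(x, y) ≡ 0 (mod 5); the common zeros in that column are the intersection.
  x = 0: f ≡ 0 at y ∈ {2}; g ≡ 0 at y ∈ {1, 4}; common: ∅.
  x = 1: f ≡ 0 at y ∈ {0}; g ≡ 0 at y ∈ ∅; common: ∅.
  x = 2: f ≡ 0 at y ∈ {0, 1, 2, 3, 4}; g ≡ 0 at y ∈ ∅; common: ∅.
  x = 3: f ≡ 0 at y ∈ {1}; g ≡ 0 at y ∈ {2, 4}; common: ∅.
  x = 4: f ≡ 0 at y ∈ {4}; g ≡ 0 at y ∈ ∅; common: ∅.
Collecting: common zeros = ∅, so the count is 0.
Comparison with the Bézout bound: 0 ≤ 4 = deg(f)·deg(g), as expected for curves with no common component (the affine F_5-count falls short of the bound because intersections may lie at infinity, over extension fields, or carry multiplicity).


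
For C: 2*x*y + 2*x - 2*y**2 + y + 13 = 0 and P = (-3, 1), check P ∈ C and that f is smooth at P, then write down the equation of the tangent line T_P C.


Tangent line at P: 4*x - 9*y + 21 = 0.

Step 1: f(-3, 1) = 0, so P lies on C.
Step 2: partial derivatives
  f_x(x, y) = 2*y + 2, f_y(x, y) = 2*x - 4*y + 1.
  f_x(P) = 4, f_y(P) = -9 (gradient nonzero, so P is smooth).
Step 3: tangent line at P: 4·(x − -3) + -9·(y − 1) = 0.
Expanding: 4*x - 9*y + 21 = 0.


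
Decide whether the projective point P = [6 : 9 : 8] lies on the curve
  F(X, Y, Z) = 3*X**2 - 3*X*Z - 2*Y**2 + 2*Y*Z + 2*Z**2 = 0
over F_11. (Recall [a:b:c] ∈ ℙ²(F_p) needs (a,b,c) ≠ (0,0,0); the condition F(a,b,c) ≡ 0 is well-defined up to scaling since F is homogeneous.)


F(6,9,8) ≡ 8 (mod 11); P is NOT on the curve.

Evaluate F(6, 9, 8) term-by-term (mod 11).
  3*X**2 ↦ 3·36·1·1 = 108
  -3*X*Z ↦ -3·6·1·8 = -144
  -2*Y**2 ↦ -2·1·81·1 = -162
  2*Y*Z ↦ 2·1·9·8 = 144
  2*Z**2 ↦ 2·1·1·64 = 128
Sum: F(6, 9, 8) = (108) + (-144) + (-162) + (144) + (128) = 74.
Reducing mod 11: 74 ≡ 8 (mod 11).
Since F(a, b, c) ≡ 8 ≠ 0 (mod 11), P does NOT lie on the curve.


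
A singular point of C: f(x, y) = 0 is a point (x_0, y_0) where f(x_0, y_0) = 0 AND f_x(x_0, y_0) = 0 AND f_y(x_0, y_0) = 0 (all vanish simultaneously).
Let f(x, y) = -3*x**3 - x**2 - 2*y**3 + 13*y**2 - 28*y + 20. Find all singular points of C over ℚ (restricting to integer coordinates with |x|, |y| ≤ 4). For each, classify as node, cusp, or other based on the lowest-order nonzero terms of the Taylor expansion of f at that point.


Singular points: {(0, 2)}; classification: node.

Compute partial derivatives:
  f_x = -9*x**2 - 2*x.
  f_y = -6*y**2 + 26*y - 28.
Scan x_0 ∈ {−4, ..., 4}. For each x_0, f_y(x_0, y) is a polynomial in y; find its integer roots y ∈ {−4, ..., 4}, then test f_x and f at those candidates.
  x = -4: f_y(-4, y) = -6*y**2 + 26*y - 28; vanishes at y ∈ {2}. (-4, 2): f_x = -136 ≠ 0.
  x = -3: f_y(-3, y) = -6*y**2 + 26*y - 28; vanishes at y ∈ {2}. (-3, 2): f_x = -75 ≠ 0.
  x = -2: f_y(-2, y) = -6*y**2 + 26*y - 28; vanishes at y ∈ {2}. (-2, 2): f_x = -32 ≠ 0.
  x = -1: f_y(-1, y) = -6*y**2 + 26*y - 28; vanishes at y ∈ {2}. (-1, 2): f_x = -7 ≠ 0.
  x = 0: f_y(0, y) = -6*y**2 + 26*y - 28; vanishes at y ∈ {2}. (0, 2): f_x = 0, f = 0 — SINGULAR.
  x = 1: f_y(1, y) = -6*y**2 + 26*y - 28; vanishes at y ∈ {2}. (1, 2): f_x = -11 ≠ 0.
  x = 2: f_y(2, y) = -6*y**2 + 26*y - 28; vanishes at y ∈ {2}. (2, 2): f_x = -40 ≠ 0.
  x = 3: f_y(3, y) = -6*y**2 + 26*y - 28; vanishes at y ∈ {2}. (3, 2): f_x = -87 ≠ 0.
  x = 4: f_y(4, y) = -6*y**2 + 26*y - 28; vanishes at y ∈ {2}. (4, 2): f_x = -152 ≠ 0.
Only singular point on the grid: (0, 2).
Classify: substitute x = 0 + u, y = 2 + v and expand: f = -3*u**3 - u**2 - 2*v**3 + v**2.
No constant or linear terms (consistent with a singular point). Quadratic part: -u**2 + v**2. Cubic part: -3*u**3 - 2*v**3.
The quadratic part v**2 - u**2 = (v − u)(v + u) splits into two distinct linear factors, so there are two distinct tangent lines y − 2 = ±(x − 0) — this is a node (ordinary double point).
Classification: node.


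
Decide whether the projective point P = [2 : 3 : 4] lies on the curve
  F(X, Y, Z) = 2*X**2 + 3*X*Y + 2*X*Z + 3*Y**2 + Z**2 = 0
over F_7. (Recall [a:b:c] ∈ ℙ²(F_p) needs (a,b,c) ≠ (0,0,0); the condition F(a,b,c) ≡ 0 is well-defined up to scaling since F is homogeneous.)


F(2,3,4) ≡ 1 (mod 7); P is NOT on the curve.

Evaluate F(2, 3, 4) term-by-term (mod 7).
  2*X**2 ↦ 2·4·1·1 = 8
  3*X*Y ↦ 3·2·3·1 = 18
  2*X*Z ↦ 2·2·1·4 = 16
  3*Y**2 ↦ 3·1·9·1 = 27
  Z**2 ↦ 1·1·1·16 = 16
Sum: F(2, 3, 4) = (8) + (18) + (16) + (27) + (16) = 85.
Reducing mod 7: 85 ≡ 1 (mod 7).
Since F(a, b, c) ≡ 1 ≠ 0 (mod 7), P does NOT lie on the curve.


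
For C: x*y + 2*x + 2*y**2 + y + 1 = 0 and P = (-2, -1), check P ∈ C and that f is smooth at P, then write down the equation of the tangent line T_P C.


Tangent line at P: x - 5*y - 3 = 0.

Step 1: f(-2, -1) = 0, so P lies on C.
Step 2: partial derivatives
  f_x(x, y) = y + 2, f_y(x, y) = x + 4*y + 1.
  f_x(P) = 1, f_y(P) = -5 (gradient nonzero, so P is smooth).
Step 3: tangent line at P: 1·(x − -2) + -5·(y − -1) = 0.
Expanding: x - 5*y - 3 = 0.


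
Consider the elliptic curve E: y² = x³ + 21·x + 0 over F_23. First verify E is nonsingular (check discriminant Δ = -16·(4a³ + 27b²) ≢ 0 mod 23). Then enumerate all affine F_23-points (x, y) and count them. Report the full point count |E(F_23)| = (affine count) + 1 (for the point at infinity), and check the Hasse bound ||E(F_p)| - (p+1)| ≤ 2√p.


Affine points = {(0, 0), (2, 2), (2, 21), (5, 0), (8, 6), (8, 17), (12, 5), (12, 18), (13, 3), (13, 20), (14, 5), (14, 18), (16, 4), (16, 19), (17, 7), (17, 16), (18, 0), (19, 6), (19, 17), (20, 5), (20, 18), (22, 1), (22, 22)}; affine count = 23; |E(F_23)| = 24.

Discriminant check: Δ ∝ 4a³ + 27b² = 4·21³ + 27·0² = 4·9261 + 27·0 ≡ 14 (mod 23). Nonzero ⇒ E is nonsingular.
For each x ∈ F_23, compute rhs = x³ + 21·x + 0 mod 23, then count y ∈ F_23 with y² ≡ rhs.
  x = 0: rhs = 0, matching y values: 0 (1 points).
  x = 1: rhs = 22, matching y values: none (0 points).
  x = 2: rhs = 4, matching y values: 2, 21 (2 points).
  x = 3: rhs = 21, matching y values: none (0 points).
  x = 4: rhs = 10, matching y values: none (0 points).
  x = 5: rhs = 0, matching y values: 0 (1 points).
  x = 6: rhs = 20, matching y values: none (0 points).
  x = 7: rhs = 7, matching y values: none (0 points).
  x = 8: rhs = 13, matching y values: 6, 17 (2 points).
  x = 9: rhs = 21, matching y values: none (0 points).
  x = 10: rhs = 14, matching y values: none (0 points).
  x = 11: rhs = 21, matching y values: none (0 points).
  x = 12: rhs = 2, matching y values: 5, 18 (2 points).
  x = 13: rhs = 9, matching y values: 3, 20 (2 points).
  x = 14: rhs = 2, matching y values: 5, 18 (2 points).
  x = 15: rhs = 10, matching y values: none (0 points).
  x = 16: rhs = 16, matching y values: 4, 19 (2 points).
  x = 17: rhs = 3, matching y values: 7, 16 (2 points).
  x = 18: rhs = 0, matching y values: 0 (1 points).
  x = 19: rhs = 13, matching y values: 6, 17 (2 points).
  x = 20: rhs = 2, matching y values: 5, 18 (2 points).
  x = 21: rhs = 19, matching y values: none (0 points).
  x = 22: rhs = 1, matching y values: 1, 22 (2 points).
Total affine count: 23.
Full point count |E(F_23)| = 23 + 1 = 24.
Hasse bound: |24 − (23+1)| = |0| = 0 ≤ 2√23 ≈ 9.5917 ✓.


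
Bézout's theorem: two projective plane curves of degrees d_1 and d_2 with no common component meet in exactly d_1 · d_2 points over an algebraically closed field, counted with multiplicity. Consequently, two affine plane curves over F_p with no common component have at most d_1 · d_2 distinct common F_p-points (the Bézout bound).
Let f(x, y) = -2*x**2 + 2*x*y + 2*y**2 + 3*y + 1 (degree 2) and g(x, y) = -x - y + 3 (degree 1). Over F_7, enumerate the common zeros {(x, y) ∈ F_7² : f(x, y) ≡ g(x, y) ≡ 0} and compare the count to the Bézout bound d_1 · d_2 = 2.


Common zeros: {(0, 3), (6, 4)}; count = 2; Bézout bound = 2.

deg(f) = 2, deg(g) = 1, so Bézout bound = 2.
Scan x ∈ F_7. For each x, list the y ∈ F_7 with f(x, y) ≡ 0 and those with g(x, y) ≡ 0 (mod 7); the common zeros in that column are the intersection.
  x = 0: f ≡ 0 at y ∈ {3, 6}; g ≡ 0 at y ∈ {3}; common: {3}.
  x = 1: f ≡ 0 at y ∈ ∅; g ≡ 0 at y ∈ {2}; common: ∅.
  x = 2: f ≡ 0 at y ∈ {0}; g ≡ 0 at y ∈ {1}; common: ∅.
  x = 3: f ≡ 0 at y ∈ {3}; g ≡ 0 at y ∈ {0}; common: ∅.
  x = 4: f ≡ 0 at y ∈ ∅; g ≡ 0 at y ∈ {6}; common: ∅.
  x = 5: f ≡ 0 at y ∈ {0, 4}; g ≡ 0 at y ∈ {5}; common: ∅.
  x = 6: f ≡ 0 at y ∈ {4, 6}; g ≡ 0 at y ∈ {4}; common: {4}.
Collecting: common zeros = {(0, 3), (6, 4)}, so the count is 2.
Comparison with the Bézout bound: 2 ≤ 2 = deg(f)·deg(g), as expected for curves with no common component (the bound is attained).


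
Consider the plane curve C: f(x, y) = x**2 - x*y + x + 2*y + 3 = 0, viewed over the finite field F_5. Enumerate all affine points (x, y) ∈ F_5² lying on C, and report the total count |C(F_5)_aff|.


Affine F_5-points: {(0, 1), (1, 0), (3, 0), (4, 4)}; count = 4.

For each of the 25 pairs (x, y) ∈ F_5², evaluate f(x, y) mod 5. Record the zeros.
  x = 0: [0↦3, 1↦0, 2↦2, 3↦4, 4↦1]  zeros at y ∈ {1}
  x = 1: [0↦0, 1↦1, 2↦2, 3↦3, 4↦4]  zeros at y ∈ {0}
  x = 2: [0↦4, 1↦4, 2↦4, 3↦4, 4↦4]  zeros at y ∈ ∅
  x = 3: [0↦0, 1↦4, 2↦3, 3↦2, 4↦1]  zeros at y ∈ {0}
  x = 4: [0↦3, 1↦1, 2↦4, 3↦2, 4↦0]  zeros at y ∈ {4}
Collecting zeros: affine points = {(0, 1), (1, 0), (3, 0), (4, 4)}.
Total count |C(F_5)_aff| = 4.


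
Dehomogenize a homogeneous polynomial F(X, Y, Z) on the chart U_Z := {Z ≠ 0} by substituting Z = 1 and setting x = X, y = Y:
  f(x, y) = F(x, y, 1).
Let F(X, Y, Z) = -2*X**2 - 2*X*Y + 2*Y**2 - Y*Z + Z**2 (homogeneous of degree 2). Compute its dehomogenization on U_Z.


f(x, y) = -2*x**2 - 2*x*y + 2*y**2 - y + 1

On U_Z we set Z = 1. Each monomial c·X^i·Y^j·Z^k in F becomes c·x^i·y^j·1^k = c·x^i·y^j.
Substituting Z = 1: F(X, Y, 1) = -2*x**2 - 2*x*y + 2*y**2 - y + 1.
Note: deg(f) ≤ deg(F) = 2; strict inequality happens when F is divisible by Z (lost terms).


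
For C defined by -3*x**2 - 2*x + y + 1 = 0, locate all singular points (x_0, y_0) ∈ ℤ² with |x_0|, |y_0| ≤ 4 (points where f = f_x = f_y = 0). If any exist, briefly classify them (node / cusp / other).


No singular points in the scanned grid; C is smooth there.

Compute partial derivatives:
  f_x = -6*x - 2.
  f_y = 1.
f_y = 1 is a nonzero constant, so f_y never vanishes: no point (x, y) can satisfy f = f_x = f_y = 0. In particular no (x, y) ∈ {−4, ..., 4}² is singular; the curve is smooth.


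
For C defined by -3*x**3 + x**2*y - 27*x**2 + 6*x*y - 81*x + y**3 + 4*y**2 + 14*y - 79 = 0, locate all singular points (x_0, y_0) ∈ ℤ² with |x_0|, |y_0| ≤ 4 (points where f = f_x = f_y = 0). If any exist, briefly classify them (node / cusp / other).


Singular points: {(-3, -1)}; classification: node.

Compute partial derivatives:
  f_x = -9*x**2 + 2*x*y - 54*x + 6*y - 81.
  f_y = x**2 + 6*x + 3*y**2 + 8*y + 14.
Scan x_0 ∈ {−4, ..., 4}. For each x_0, f_y(x_0, y) is a polynomial in y; find its integer roots y ∈ {−4, ..., 4}, then test f_x and f at those candidates.
  x = -4: f_y(-4, y) = 3*y**2 + 8*y + 6; no integer root y with |y| ≤ 4.
  x = -3: f_y(-3, y) = 3*y**2 + 8*y + 5; vanishes at y ∈ {-1}. (-3, -1): f_x = 0, f = 0 — SINGULAR.
  x = -2: f_y(-2, y) = 3*y**2 + 8*y + 6; no integer root y with |y| ≤ 4.
  x = -1: f_y(-1, y) = 3*y**2 + 8*y + 9; no integer root y with |y| ≤ 4.
  x = 0: f_y(0, y) = 3*y**2 + 8*y + 14; no integer root y with |y| ≤ 4.
  x = 1: f_y(1, y) = 3*y**2 + 8*y + 21; no integer root y with |y| ≤ 4.
  x = 2: f_y(2, y) = 3*y**2 + 8*y + 30; no integer root y with |y| ≤ 4.
  x = 3: f_y(3, y) = 3*y**2 + 8*y + 41; no integer root y with |y| ≤ 4.
  x = 4: f_y(4, y) = 3*y**2 + 8*y + 54; no integer root y with |y| ≤ 4.
Only singular point on the grid: (-3, -1).
Classify: substitute x = -3 + u, y = -1 + v and expand: f = -3*u**3 + u**2*v - u**2 + v**3 + v**2.
No constant or linear terms (consistent with a singular point). Quadratic part: -u**2 + v**2. Cubic part: -3*u**3 + u**2*v + v**3.
The quadratic part v**2 - u**2 = (v − u)(v + u) splits into two distinct linear factors, so there are two distinct tangent lines y − -1 = ±(x − -3) — this is a node (ordinary double point).
Classification: node.


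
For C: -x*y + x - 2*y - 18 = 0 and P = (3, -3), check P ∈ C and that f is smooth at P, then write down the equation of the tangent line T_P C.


Tangent line at P: 4*x - 5*y - 27 = 0.

Step 1: f(3, -3) = 0, so P lies on C.
Step 2: partial derivatives
  f_x(x, y) = 1 - y, f_y(x, y) = -x - 2.
  f_x(P) = 4, f_y(P) = -5 (gradient nonzero, so P is smooth).
Step 3: tangent line at P: 4·(x − 3) + -5·(y − -3) = 0.
Expanding: 4*x - 5*y - 27 = 0.


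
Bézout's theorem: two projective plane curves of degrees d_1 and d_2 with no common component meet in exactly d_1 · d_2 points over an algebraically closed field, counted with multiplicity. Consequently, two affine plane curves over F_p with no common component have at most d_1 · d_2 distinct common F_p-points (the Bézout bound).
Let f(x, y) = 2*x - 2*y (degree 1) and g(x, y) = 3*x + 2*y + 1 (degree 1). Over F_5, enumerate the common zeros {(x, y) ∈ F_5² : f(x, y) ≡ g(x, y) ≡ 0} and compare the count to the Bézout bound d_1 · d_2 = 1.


Common zeros: ∅; count = 0; Bézout bound = 1.

deg(f) = 1, deg(g) = 1, so Bézout bound = 1.
Scan x ∈ F_5. For each x, list the y ∈ F_5 with f(x, y) ≡ 0 and those with g(x, y) ≡ 0 (mod 5); the common zeros in that column are the intersection.
  x = 0: f ≡ 0 at y ∈ {0}; g ≡ 0 at y ∈ {2}; common: ∅.
  x = 1: f ≡ 0 at y ∈ {1}; g ≡ 0 at y ∈ {3}; common: ∅.
  x = 2: f ≡ 0 at y ∈ {2}; g ≡ 0 at y ∈ {4}; common: ∅.
  x = 3: f ≡ 0 at y ∈ {3}; g ≡ 0 at y ∈ {0}; common: ∅.
  x = 4: f ≡ 0 at y ∈ {4}; g ≡ 0 at y ∈ {1}; common: ∅.
Collecting: common zeros = ∅, so the count is 0.
Comparison with the Bézout bound: 0 ≤ 1 = deg(f)·deg(g), as expected for curves with no common component (the affine F_5-count falls short of the bound because intersections may lie at infinity, over extension fields, or carry multiplicity).


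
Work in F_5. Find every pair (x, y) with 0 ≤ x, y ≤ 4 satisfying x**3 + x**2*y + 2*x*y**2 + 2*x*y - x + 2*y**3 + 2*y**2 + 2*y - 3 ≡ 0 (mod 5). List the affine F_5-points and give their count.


Affine F_5-points: {(0, 2), (0, 3), (0, 4), (3, 4), (4, 1), (4, 2)}; count = 6.

For each of the 25 pairs (x, y) ∈ F_5², evaluate f(x, y) mod 5. Record the zeros.
  x = 0: [0↦2, 1↦3, 2↦0, 3↦0, 4↦0]  zeros at y ∈ {2, 3, 4}
  x = 1: [0↦2, 1↦3, 2↦4, 3↦2, 4↦4]  zeros at y ∈ ∅
  x = 2: [0↦3, 1↦1, 2↦3, 3↦1, 4↦2]  zeros at y ∈ ∅
  x = 3: [0↦1, 1↦3, 2↦3, 3↦3, 4↦0]  zeros at y ∈ {4}
  x = 4: [0↦2, 1↦0, 2↦0, 3↦4, 4↦4]  zeros at y ∈ {1, 2}
Collecting zeros: affine points = {(0, 2), (0, 3), (0, 4), (3, 4), (4, 1), (4, 2)}.
Total count |C(F_5)_aff| = 6.


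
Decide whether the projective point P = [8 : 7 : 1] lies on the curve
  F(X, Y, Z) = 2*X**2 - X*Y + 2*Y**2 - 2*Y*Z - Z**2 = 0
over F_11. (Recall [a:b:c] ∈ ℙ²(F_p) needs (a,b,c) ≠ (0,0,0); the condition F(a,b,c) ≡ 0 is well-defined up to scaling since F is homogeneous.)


F(8,7,1) ≡ 1 (mod 11); P is NOT on the curve.

Evaluate F(8, 7, 1) term-by-term (mod 11).
  2*X**2 ↦ 2·64·1·1 = 128
  -X*Y ↦ -1·8·7·1 = -56
  2*Y**2 ↦ 2·1·49·1 = 98
  -2*Y*Z ↦ -2·1·7·1 = -14
  -Z**2 ↦ -1·1·1·1 = -1
Sum: F(8, 7, 1) = (128) + (-56) + (98) + (-14) + (-1) = 155.
Reducing mod 11: 155 ≡ 1 (mod 11).
Since F(a, b, c) ≡ 1 ≠ 0 (mod 11), P does NOT lie on the curve.


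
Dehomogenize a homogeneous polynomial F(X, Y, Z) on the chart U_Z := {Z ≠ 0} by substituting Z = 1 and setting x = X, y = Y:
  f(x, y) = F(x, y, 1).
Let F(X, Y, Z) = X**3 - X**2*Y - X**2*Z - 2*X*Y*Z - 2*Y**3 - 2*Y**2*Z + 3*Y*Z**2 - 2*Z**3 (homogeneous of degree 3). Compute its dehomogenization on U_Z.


f(x, y) = x**3 - x**2*y - x**2 - 2*x*y - 2*y**3 - 2*y**2 + 3*y - 2

On U_Z we set Z = 1. Each monomial c·X^i·Y^j·Z^k in F becomes c·x^i·y^j·1^k = c·x^i·y^j.
Substituting Z = 1: F(X, Y, 1) = x**3 - x**2*y - x**2 - 2*x*y - 2*y**3 - 2*y**2 + 3*y - 2.
Note: deg(f) ≤ deg(F) = 3; strict inequality happens when F is divisible by Z (lost terms).


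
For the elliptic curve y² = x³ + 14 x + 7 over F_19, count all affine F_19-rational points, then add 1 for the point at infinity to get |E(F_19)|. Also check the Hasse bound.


Affine points = {(0, 8), (0, 11), (2, 9), (2, 10), (3, 0), (7, 7), (7, 12), (8, 2), (8, 17), (9, 8), (9, 11), (10, 8), (10, 11), (13, 7), (13, 12), (15, 1), (15, 18), (17, 3), (17, 16), (18, 7), (18, 12)}; affine count = 21; |E(F_19)| = 22.

Discriminant check: Δ ∝ 4a³ + 27b² = 4·14³ + 27·7² = 4·2744 + 27·49 ≡ 6 (mod 19). Nonzero ⇒ E is nonsingular.
For each x ∈ F_19, compute rhs = x³ + 14·x + 7 mod 19, then count y ∈ F_19 with y² ≡ rhs.
  x = 0: rhs = 7, matching y values: 8, 11 (2 points).
  x = 1: rhs = 3, matching y values: none (0 points).
  x = 2: rhs = 5, matching y values: 9, 10 (2 points).
  x = 3: rhs = 0, matching y values: 0 (1 points).
  x = 4: rhs = 13, matching y values: none (0 points).
  x = 5: rhs = 12, matching y values: none (0 points).
  x = 6: rhs = 3, matching y values: none (0 points).
  x = 7: rhs = 11, matching y values: 7, 12 (2 points).
  x = 8: rhs = 4, matching y values: 2, 17 (2 points).
  x = 9: rhs = 7, matching y values: 8, 11 (2 points).
  x = 10: rhs = 7, matching y values: 8, 11 (2 points).
  x = 11: rhs = 10, matching y values: none (0 points).
  x = 12: rhs = 3, matching y values: none (0 points).
  x = 13: rhs = 11, matching y values: 7, 12 (2 points).
  x = 14: rhs = 2, matching y values: none (0 points).
  x = 15: rhs = 1, matching y values: 1, 18 (2 points).
  x = 16: rhs = 14, matching y values: none (0 points).
  x = 17: rhs = 9, matching y values: 3, 16 (2 points).
  x = 18: rhs = 11, matching y values: 7, 12 (2 points).
Total affine count: 21.
Full point count |E(F_19)| = 21 + 1 = 22.
Hasse bound: |22 − (19+1)| = |2| = 2 ≤ 2√19 ≈ 8.7178 ✓.


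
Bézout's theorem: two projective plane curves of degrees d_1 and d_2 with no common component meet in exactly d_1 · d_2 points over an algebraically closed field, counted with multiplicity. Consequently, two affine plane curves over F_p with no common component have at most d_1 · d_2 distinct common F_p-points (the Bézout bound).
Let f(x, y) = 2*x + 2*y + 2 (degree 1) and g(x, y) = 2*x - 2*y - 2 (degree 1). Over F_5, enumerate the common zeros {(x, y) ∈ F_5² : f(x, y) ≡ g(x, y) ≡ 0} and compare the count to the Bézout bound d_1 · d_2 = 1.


Common zeros: {(0, 4)}; count = 1; Bézout bound = 1.

deg(f) = 1, deg(g) = 1, so Bézout bound = 1.
Scan x ∈ F_5. For each x, list the y ∈ F_5 with f(x, y) ≡ 0 and those with g(x, y) ≡ 0 (mod 5); the common zeros in that column are the intersection.
  x = 0: f ≡ 0 at y ∈ {4}; g ≡ 0 at y ∈ {4}; common: {4}.
  x = 1: f ≡ 0 at y ∈ {3}; g ≡ 0 at y ∈ {0}; common: ∅.
  x = 2: f ≡ 0 at y ∈ {2}; g ≡ 0 at y ∈ {1}; common: ∅.
  x = 3: f ≡ 0 at y ∈ {1}; g ≡ 0 at y ∈ {2}; common: ∅.
  x = 4: f ≡ 0 at y ∈ {0}; g ≡ 0 at y ∈ {3}; common: ∅.
Collecting: common zeros = {(0, 4)}, so the count is 1.
Comparison with the Bézout bound: 1 ≤ 1 = deg(f)·deg(g), as expected for curves with no common component (the bound is attained).


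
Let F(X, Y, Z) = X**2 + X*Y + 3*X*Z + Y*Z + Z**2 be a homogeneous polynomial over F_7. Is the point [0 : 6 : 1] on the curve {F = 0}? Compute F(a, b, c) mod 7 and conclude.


F(0,6,1) ≡ 0 (mod 7); P is on the curve.

Evaluate F(0, 6, 1) term-by-term (mod 7).
  X**2 ↦ 1·0·1·1 = 0
  X*Y ↦ 1·0·6·1 = 0
  3*X*Z ↦ 3·0·1·1 = 0
  Y*Z ↦ 1·1·6·1 = 6
  Z**2 ↦ 1·1·1·1 = 1
Sum: F(0, 6, 1) = (0) + (0) + (0) + (6) + (1) = 7.
Reducing mod 7: 7 ≡ 0 (mod 7).
Since F(a, b, c) ≡ 0 (mod 7), P lies on the curve.


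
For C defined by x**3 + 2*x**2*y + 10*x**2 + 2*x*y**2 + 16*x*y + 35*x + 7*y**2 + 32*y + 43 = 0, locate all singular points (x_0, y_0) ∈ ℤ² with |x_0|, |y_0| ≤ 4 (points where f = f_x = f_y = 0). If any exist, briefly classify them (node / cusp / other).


Singular points: {(-3, -1)}; classification: node.

Compute partial derivatives:
  f_x = 3*x**2 + 4*x*y + 20*x + 2*y**2 + 16*y + 35.
  f_y = 2*x**2 + 4*x*y + 16*x + 14*y + 32.
Scan x_0 ∈ {−4, ..., 4}. For each x_0, f_y(x_0, y) is a polynomial in y; find its integer roots y ∈ {−4, ..., 4}, then test f_x and f at those candidates.
  x = -4: f_y(-4, y) = -2*y; vanishes at y ∈ {0}. (-4, 0): f_x = 3 ≠ 0.
  x = -3: f_y(-3, y) = 2*y + 2; vanishes at y ∈ {-1}. (-3, -1): f_x = 0, f = 0 — SINGULAR.
  x = -2: f_y(-2, y) = 6*y + 8; no integer root y with |y| ≤ 4.
  x = -1: f_y(-1, y) = 10*y + 18; no integer root y with |y| ≤ 4.
  x = 0: f_y(0, y) = 14*y + 32; no integer root y with |y| ≤ 4.
  x = 1: f_y(1, y) = 18*y + 50; no integer root y with |y| ≤ 4.
  x = 2: f_y(2, y) = 22*y + 72; no integer root y with |y| ≤ 4.
  x = 3: f_y(3, y) = 26*y + 98; no integer root y with |y| ≤ 4.
  x = 4: f_y(4, y) = 30*y + 128; no integer root y with |y| ≤ 4.
Only singular point on the grid: (-3, -1).
Classify: substitute x = -3 + u, y = -1 + v and expand: f = u**3 + 2*u**2*v - u**2 + 2*u*v**2 + v**2.
No constant or linear terms (consistent with a singular point). Quadratic part: -u**2 + v**2. Cubic part: u**3 + 2*u**2*v + 2*u*v**2.
The quadratic part v**2 - u**2 = (v − u)(v + u) splits into two distinct linear factors, so there are two distinct tangent lines y − -1 = ±(x − -3) — this is a node (ordinary double point).
Classification: node.


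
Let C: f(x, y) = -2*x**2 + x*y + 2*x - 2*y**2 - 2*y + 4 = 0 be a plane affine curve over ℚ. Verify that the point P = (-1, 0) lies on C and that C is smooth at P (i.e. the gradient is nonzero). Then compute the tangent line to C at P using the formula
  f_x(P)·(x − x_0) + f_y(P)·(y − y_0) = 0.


Tangent line at P: 6*x - 3*y + 6 = 0.

Step 1: f(-1, 0) = 0, so P lies on C.
Step 2: partial derivatives
  f_x(x, y) = -4*x + y + 2, f_y(x, y) = x - 4*y - 2.
  f_x(P) = 6, f_y(P) = -3 (gradient nonzero, so P is smooth).
Step 3: tangent line at P: 6·(x − -1) + -3·(y − 0) = 0.
Expanding: 6*x - 3*y + 6 = 0.


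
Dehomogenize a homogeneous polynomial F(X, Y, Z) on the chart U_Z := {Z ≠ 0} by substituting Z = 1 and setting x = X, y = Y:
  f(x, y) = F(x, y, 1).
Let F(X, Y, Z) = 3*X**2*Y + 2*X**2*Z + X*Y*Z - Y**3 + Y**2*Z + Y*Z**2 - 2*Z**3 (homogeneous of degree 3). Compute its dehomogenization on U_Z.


f(x, y) = 3*x**2*y + 2*x**2 + x*y - y**3 + y**2 + y - 2

On U_Z we set Z = 1. Each monomial c·X^i·Y^j·Z^k in F becomes c·x^i·y^j·1^k = c·x^i·y^j.
Substituting Z = 1: F(X, Y, 1) = 3*x**2*y + 2*x**2 + x*y - y**3 + y**2 + y - 2.
Note: deg(f) ≤ deg(F) = 3; strict inequality happens when F is divisible by Z (lost terms).


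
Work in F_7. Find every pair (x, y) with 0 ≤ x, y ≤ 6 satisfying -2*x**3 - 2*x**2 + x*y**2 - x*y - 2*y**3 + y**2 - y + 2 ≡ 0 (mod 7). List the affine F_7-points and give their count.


Affine F_7-points: {(0, 1), (1, 2), (2, 6), (3, 0), (4, 3), (4, 5), (6, 1), (6, 2), (6, 4)}; count = 9.

For each of the 49 pairs (x, y) ∈ F_7², evaluate f(x, y) mod 7. Record the zeros.
  x = 0: [0↦2, 1↦0, 2↦2, 3↦3, 4↦5, 5↦3, 6↦6]  zeros at y ∈ {1}
  x = 1: [0↦5, 1↦3, 2↦0, 3↦5, 4↦6, 5↦5, 6↦4]  zeros at y ∈ {2}
  x = 2: [0↦6, 1↦4, 2↦3, 3↦5, 4↦5, 5↦5, 6↦0]  zeros at y ∈ {6}
  x = 3: [0↦0, 1↦5, 2↦6, 3↦5, 4↦4, 5↦5, 6↦3]  zeros at y ∈ {0}
  x = 4: [0↦3, 1↦1, 2↦4, 3↦0, 4↦5, 5↦0, 6↦1]  zeros at y ∈ {3, 5}
  x = 5: [0↦3, 1↦1, 2↦6, 3↦6, 4↦3, 5↦6, 6↦3]  zeros at y ∈ ∅
  x = 6: [0↦2, 1↦0, 2↦0, 3↦4, 4↦0, 5↦4, 6↦4]  zeros at y ∈ {1, 2, 4}
Collecting zeros: affine points = {(0, 1), (1, 2), (2, 6), (3, 0), (4, 3), (4, 5), (6, 1), (6, 2), (6, 4)}.
Total count |C(F_7)_aff| = 9.


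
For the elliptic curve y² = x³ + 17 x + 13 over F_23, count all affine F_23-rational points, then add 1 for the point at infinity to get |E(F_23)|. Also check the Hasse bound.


Affine points = {(0, 6), (0, 17), (1, 10), (1, 13), (2, 3), (2, 20), (5, 4), (5, 19), (6, 3), (6, 20), (11, 6), (11, 17), (12, 6), (12, 17), (13, 4), (13, 19), (15, 3), (15, 20), (20, 2), (20, 21), (22, 8), (22, 15)}; affine count = 22; |E(F_23)| = 23.

Discriminant check: Δ ∝ 4a³ + 27b² = 4·17³ + 27·13² = 4·4913 + 27·169 ≡ 19 (mod 23). Nonzero ⇒ E is nonsingular.
For each x ∈ F_23, compute rhs = x³ + 17·x + 13 mod 23, then count y ∈ F_23 with y² ≡ rhs.
  x = 0: rhs = 13, matching y values: 6, 17 (2 points).
  x = 1: rhs = 8, matching y values: 10, 13 (2 points).
  x = 2: rhs = 9, matching y values: 3, 20 (2 points).
  x = 3: rhs = 22, matching y values: none (0 points).
  x = 4: rhs = 7, matching y values: none (0 points).
  x = 5: rhs = 16, matching y values: 4, 19 (2 points).
  x = 6: rhs = 9, matching y values: 3, 20 (2 points).
  x = 7: rhs = 15, matching y values: none (0 points).
  x = 8: rhs = 17, matching y values: none (0 points).
  x = 9: rhs = 21, matching y values: none (0 points).
  x = 10: rhs = 10, matching y values: none (0 points).
  x = 11: rhs = 13, matching y values: 6, 17 (2 points).
  x = 12: rhs = 13, matching y values: 6, 17 (2 points).
  x = 13: rhs = 16, matching y values: 4, 19 (2 points).
  x = 14: rhs = 5, matching y values: none (0 points).
  x = 15: rhs = 9, matching y values: 3, 20 (2 points).
  x = 16: rhs = 11, matching y values: none (0 points).
  x = 17: rhs = 17, matching y values: none (0 points).
  x = 18: rhs = 10, matching y values: none (0 points).
  x = 19: rhs = 19, matching y values: none (0 points).
  x = 20: rhs = 4, matching y values: 2, 21 (2 points).
  x = 21: rhs = 17, matching y values: none (0 points).
  x = 22: rhs = 18, matching y values: 8, 15 (2 points).
Total affine count: 22.
Full point count |E(F_23)| = 22 + 1 = 23.
Hasse bound: |23 − (23+1)| = |-1| = 1 ≤ 2√23 ≈ 9.5917 ✓.


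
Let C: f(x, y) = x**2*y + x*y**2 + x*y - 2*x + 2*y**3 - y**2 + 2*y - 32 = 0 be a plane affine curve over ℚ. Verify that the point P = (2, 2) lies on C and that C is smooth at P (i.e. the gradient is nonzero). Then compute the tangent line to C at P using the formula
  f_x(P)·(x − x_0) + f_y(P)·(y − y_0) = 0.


Tangent line at P: 12*x + 36*y - 96 = 0.

Step 1: f(2, 2) = 0, so P lies on C.
Step 2: partial derivatives
  f_x(x, y) = 2*x*y + y**2 + y - 2, f_y(x, y) = x**2 + 2*x*y + x + 6*y**2 - 2*y + 2.
  f_x(P) = 12, f_y(P) = 36 (gradient nonzero, so P is smooth).
Step 3: tangent line at P: 12·(x − 2) + 36·(y − 2) = 0.
Expanding: 12*x + 36*y - 96 = 0.


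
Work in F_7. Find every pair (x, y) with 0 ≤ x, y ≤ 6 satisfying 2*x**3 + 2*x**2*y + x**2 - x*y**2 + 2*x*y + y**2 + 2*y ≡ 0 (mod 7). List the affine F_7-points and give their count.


Affine F_7-points: {(0, 0), (0, 5), (1, 3), (3, 0), (3, 6)}; count = 5.

For each of the 49 pairs (x, y) ∈ F_7², evaluate f(x, y) mod 7. Record the zeros.
  x = 0: [0↦0, 1↦3, 2↦1, 3↦1, 4↦3, 5↦0, 6↦6]  zeros at y ∈ {0, 5}
  x = 1: [0↦3, 1↦2, 2↦1, 3↦0, 4↦6, 5↦5, 6↦4]  zeros at y ∈ {3}
  x = 2: [0↦6, 1↦5, 2↦2, 3↦4, 4↦4, 5↦2, 6↦5]  zeros at y ∈ ∅
  x = 3: [0↦0, 1↦3, 2↦2, 3↦4, 4↦2, 5↦3, 6↦0]  zeros at y ∈ {0, 6}
  x = 4: [0↦4, 1↦1, 2↦6, 3↦5, 4↦5, 5↦6, 6↦1]  zeros at y ∈ ∅
  x = 5: [0↦2, 1↦4, 2↦5, 3↦5, 4↦4, 5↦2, 6↦6]  zeros at y ∈ ∅
  x = 6: [0↦6, 1↦3, 2↦4, 3↦2, 4↦4, 5↦3, 6↦6]  zeros at y ∈ ∅
Collecting zeros: affine points = {(0, 0), (0, 5), (1, 3), (3, 0), (3, 6)}.
Total count |C(F_7)_aff| = 5.


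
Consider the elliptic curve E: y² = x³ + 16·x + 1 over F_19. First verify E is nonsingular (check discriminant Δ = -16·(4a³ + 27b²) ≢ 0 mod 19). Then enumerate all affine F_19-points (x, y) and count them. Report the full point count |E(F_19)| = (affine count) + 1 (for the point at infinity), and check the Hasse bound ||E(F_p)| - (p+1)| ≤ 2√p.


Affine points = {(0, 1), (0, 18), (3, 0), (5, 4), (5, 15), (6, 3), (6, 16), (7, 0), (9, 0), (11, 8), (11, 11), (14, 9), (14, 10), (15, 5), (15, 14)}; affine count = 15; |E(F_19)| = 16.

Discriminant check: Δ ∝ 4a³ + 27b² = 4·16³ + 27·1² = 4·4096 + 27·1 ≡ 14 (mod 19). Nonzero ⇒ E is nonsingular.
For each x ∈ F_19, compute rhs = x³ + 16·x + 1 mod 19, then count y ∈ F_19 with y² ≡ rhs.
  x = 0: rhs = 1, matching y values: 1, 18 (2 points).
  x = 1: rhs = 18, matching y values: none (0 points).
  x = 2: rhs = 3, matching y values: none (0 points).
  x = 3: rhs = 0, matching y values: 0 (1 points).
  x = 4: rhs = 15, matching y values: none (0 points).
  x = 5: rhs = 16, matching y values: 4, 15 (2 points).
  x = 6: rhs = 9, matching y values: 3, 16 (2 points).
  x = 7: rhs = 0, matching y values: 0 (1 points).
  x = 8: rhs = 14, matching y values: none (0 points).
  x = 9: rhs = 0, matching y values: 0 (1 points).
  x = 10: rhs = 2, matching y values: none (0 points).
  x = 11: rhs = 7, matching y values: 8, 11 (2 points).
  x = 12: rhs = 2, matching y values: none (0 points).
  x = 13: rhs = 12, matching y values: none (0 points).
  x = 14: rhs = 5, matching y values: 9, 10 (2 points).
  x = 15: rhs = 6, matching y values: 5, 14 (2 points).
  x = 16: rhs = 2, matching y values: none (0 points).
  x = 17: rhs = 18, matching y values: none (0 points).
  x = 18: rhs = 3, matching y values: none (0 points).
Total affine count: 15.
Full point count |E(F_19)| = 15 + 1 = 16.
Hasse bound: |16 − (19+1)| = |-4| = 4 ≤ 2√19 ≈ 8.7178 ✓.


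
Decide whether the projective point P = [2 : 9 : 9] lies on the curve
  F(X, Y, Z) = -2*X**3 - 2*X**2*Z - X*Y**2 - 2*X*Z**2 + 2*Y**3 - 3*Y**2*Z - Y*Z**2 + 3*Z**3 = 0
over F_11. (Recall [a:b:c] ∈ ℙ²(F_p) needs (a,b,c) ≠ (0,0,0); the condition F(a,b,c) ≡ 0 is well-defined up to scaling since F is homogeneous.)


F(2,9,9) ≡ 1 (mod 11); P is NOT on the curve.

Evaluate F(2, 9, 9) term-by-term (mod 11).
  -2*X**3 ↦ -2·8·1·1 = -16
  -2*X**2*Z ↦ -2·4·1·9 = -72
  -X*Y**2 ↦ -1·2·81·1 = -162
  -2*X*Z**2 ↦ -2·2·1·81 = -324
  2*Y**3 ↦ 2·1·729·1 = 1458
  -3*Y**2*Z ↦ -3·1·81·9 = -2187
  -Y*Z**2 ↦ -1·1·9·81 = -729
  3*Z**3 ↦ 3·1·1·729 = 2187
Sum: F(2, 9, 9) = (-16) + (-72) + (-162) + (-324) + (1458) + (-2187) + (-729) + (2187) = 155.
Reducing mod 11: 155 ≡ 1 (mod 11).
Since F(a, b, c) ≡ 1 ≠ 0 (mod 11), P does NOT lie on the curve.


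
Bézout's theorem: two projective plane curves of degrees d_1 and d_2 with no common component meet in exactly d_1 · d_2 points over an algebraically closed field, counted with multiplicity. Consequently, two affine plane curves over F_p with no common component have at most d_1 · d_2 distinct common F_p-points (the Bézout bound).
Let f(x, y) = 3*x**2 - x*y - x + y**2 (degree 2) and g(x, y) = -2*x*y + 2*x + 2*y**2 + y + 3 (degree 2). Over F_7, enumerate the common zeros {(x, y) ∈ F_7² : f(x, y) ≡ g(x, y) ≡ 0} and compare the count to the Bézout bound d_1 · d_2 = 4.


Common zeros: {(3, 4)}; count = 1; Bézout bound = 4.

deg(f) = 2, deg(g) = 2, so Bézout bound = 4.
Scan x ∈ F_7. For each x, list the y ∈ F_7 with f(x, y) ≡ 0 and those with g(x, y) ≡ 0 (mod 7); the common zeros in that column are the intersection.
  x = 0: f ≡ 0 at y ∈ {0}; g ≡ 0 at y ∈ ∅; common: ∅.
  x = 1: f ≡ 0 at y ∈ {4}; g ≡ 0 at y ∈ ∅; common: ∅.
  x = 2: f ≡ 0 at y ∈ ∅; g ≡ 0 at y ∈ {0, 5}; common: ∅.
  x = 3: f ≡ 0 at y ∈ {4, 6}; g ≡ 0 at y ∈ {2, 4}; common: {4}.
  x = 4: f ≡ 0 at y ∈ {5, 6}; g ≡ 0 at y ∈ ∅; common: ∅.
  x = 5: f ≡ 0 at y ∈ {0, 5}; g ≡ 0 at y ∈ ∅; common: ∅.
  x = 6: f ≡ 0 at y ∈ ∅; g ≡ 0 at y ∈ {3, 6}; common: ∅.
Collecting: common zeros = {(3, 4)}, so the count is 1.
Comparison with the Bézout bound: 1 ≤ 4 = deg(f)·deg(g), as expected for curves with no common component (the affine F_7-count falls short of the bound because intersections may lie at infinity, over extension fields, or carry multiplicity).


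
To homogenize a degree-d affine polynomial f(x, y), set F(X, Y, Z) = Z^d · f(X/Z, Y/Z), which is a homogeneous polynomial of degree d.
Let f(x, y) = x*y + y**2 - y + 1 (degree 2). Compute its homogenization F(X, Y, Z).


F(X, Y, Z) = X*Y + Y**2 - Y*Z + Z**2

deg(f) = 2.
Substitute x = X/Z, y = Y/Z into f, then multiply by Z^2.
  monomial 1·x^1·y^1 ↦ 1·X^1·Y^1·Z^0.
  monomial 1·x^0·y^2 ↦ 1·X^0·Y^2·Z^0.
  monomial -1·x^0·y^1 ↦ -1·X^0·Y^1·Z^1.
  monomial 1·x^0·y^0 ↦ 1·X^0·Y^0·Z^2.
Collecting: F(X, Y, Z) = X*Y + Y**2 - Y*Z + Z**2.


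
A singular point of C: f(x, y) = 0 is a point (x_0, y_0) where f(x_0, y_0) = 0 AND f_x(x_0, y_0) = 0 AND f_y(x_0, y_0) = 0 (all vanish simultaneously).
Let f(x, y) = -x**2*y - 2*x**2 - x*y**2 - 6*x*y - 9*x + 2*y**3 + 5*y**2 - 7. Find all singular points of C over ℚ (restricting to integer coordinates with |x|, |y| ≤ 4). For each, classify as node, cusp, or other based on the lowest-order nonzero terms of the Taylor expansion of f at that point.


Singular points: {(-2, -1)}; classification: node.

Compute partial derivatives:
  f_x = -2*x*y - 4*x - y**2 - 6*y - 9.
  f_y = -x**2 - 2*x*y - 6*x + 6*y**2 + 10*y.
Scan x_0 ∈ {−4, ..., 4}. For each x_0, f_y(x_0, y) is a polynomial in y; find its integer roots y ∈ {−4, ..., 4}, then test f_x and f at those candidates.
  x = -4: f_y(-4, y) = 6*y**2 + 18*y + 8; no integer root y with |y| ≤ 4.
  x = -3: f_y(-3, y) = 6*y**2 + 16*y + 9; no integer root y with |y| ≤ 4.
  x = -2: f_y(-2, y) = 6*y**2 + 14*y + 8; vanishes at y ∈ {-1}. (-2, -1): f_x = 0, f = 0 — SINGULAR.
  x = -1: f_y(-1, y) = 6*y**2 + 12*y + 5; no integer root y with |y| ≤ 4.
  x = 0: f_y(0, y) = 6*y**2 + 10*y; vanishes at y ∈ {0}. (0, 0): f_x = -9 ≠ 0.
  x = 1: f_y(1, y) = 6*y**2 + 8*y - 7; no integer root y with |y| ≤ 4.
  x = 2: f_y(2, y) = 6*y**2 + 6*y - 16; no integer root y with |y| ≤ 4.
  x = 3: f_y(3, y) = 6*y**2 + 4*y - 27; no integer root y with |y| ≤ 4.
  x = 4: f_y(4, y) = 6*y**2 + 2*y - 40; no integer root y with |y| ≤ 4.
Only singular point on the grid: (-2, -1).
Classify: substitute x = -2 + u, y = -1 + v and expand: f = -u**2*v - u**2 - u*v**2 + 2*v**3 + v**2.
No constant or linear terms (consistent with a singular point). Quadratic part: -u**2 + v**2. Cubic part: -u**2*v - u*v**2 + 2*v**3.
The quadratic part v**2 - u**2 = (v − u)(v + u) splits into two distinct linear factors, so there are two distinct tangent lines y − -1 = ±(x − -2) — this is a node (ordinary double point).
Classification: node.


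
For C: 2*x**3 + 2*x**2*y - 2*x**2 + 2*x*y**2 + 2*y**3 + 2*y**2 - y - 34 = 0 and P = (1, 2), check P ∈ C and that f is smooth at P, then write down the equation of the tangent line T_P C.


Tangent line at P: 18*x + 41*y - 100 = 0.

Step 1: f(1, 2) = 0, so P lies on C.
Step 2: partial derivatives
  f_x(x, y) = 6*x**2 + 4*x*y - 4*x + 2*y**2, f_y(x, y) = 2*x**2 + 4*x*y + 6*y**2 + 4*y - 1.
  f_x(P) = 18, f_y(P) = 41 (gradient nonzero, so P is smooth).
Step 3: tangent line at P: 18·(x − 1) + 41·(y − 2) = 0.
Expanding: 18*x + 41*y - 100 = 0.


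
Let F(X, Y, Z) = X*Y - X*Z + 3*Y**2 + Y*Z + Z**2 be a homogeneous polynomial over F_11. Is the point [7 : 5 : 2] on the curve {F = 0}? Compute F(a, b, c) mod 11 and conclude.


F(7,5,2) ≡ 0 (mod 11); P is on the curve.

Evaluate F(7, 5, 2) term-by-term (mod 11).
  X*Y ↦ 1·7·5·1 = 35
  -X*Z ↦ -1·7·1·2 = -14
  3*Y**2 ↦ 3·1·25·1 = 75
  Y*Z ↦ 1·1·5·2 = 10
  Z**2 ↦ 1·1·1·4 = 4
Sum: F(7, 5, 2) = (35) + (-14) + (75) + (10) + (4) = 110.
Reducing mod 11: 110 ≡ 0 (mod 11).
Since F(a, b, c) ≡ 0 (mod 11), P lies on the curve.


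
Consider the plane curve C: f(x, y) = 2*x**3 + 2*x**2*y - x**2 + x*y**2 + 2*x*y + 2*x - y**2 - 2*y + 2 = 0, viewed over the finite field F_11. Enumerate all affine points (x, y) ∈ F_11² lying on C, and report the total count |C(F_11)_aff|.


Affine F_11-points: {(0, 4), (0, 5), (1, 3), (3, 1), (3, 10), (5, 5), (5, 8), (6, 2), (6, 8), (7, 5), (7, 6), (9, 0), (9, 8)}; count = 13.

For each of the 121 pairs (x, y) ∈ F_11², evaluate f(x, y) mod 11. Record the zeros.
  x = 0: [0↦2, 1↦10, 2↦5, 3↦9, 4↦0, 5↦0, 6↦9, 7↦5, 8↦10, 9↦2, 10↦3]  zeros at y ∈ {4, 5}
  x = 1: [0↦5, 1↦7, 2↦9, 3↦0, 4↦2, 5↦4, 6↦6, 7↦8, 8↦10, 9↦1, 10↦3]  zeros at y ∈ {3}
  x = 2: [0↦7, 1↦7, 2↦9, 3↦2, 4↦8, 5↦5, 6↦4, 7↦5, 8↦8, 9↦2, 10↦9]  zeros at y ∈ ∅
  x = 3: [0↦9, 1↦0, 2↦6, 3↦5, 4↦8, 5↦4, 6↦4, 7↦8, 8↦5, 9↦6, 10↦0]  zeros at y ∈ {1, 10}
  x = 4: [0↦1, 1↦9, 2↦1, 3↦10, 4↦3, 5↦2, 6↦7, 7↦7, 8↦2, 9↦3, 10↦10]  zeros at y ∈ ∅
  x = 5: [0↦6, 1↦2, 2↦6, 3↦7, 4↦5, 5↦0, 6↦3, 7↦3, 8↦0, 9↦5, 10↦7]  zeros at y ∈ {5, 8}
  x = 6: [0↦3, 1↦2, 2↦0, 3↦8, 4↦4, 5↦10, 6↦4, 7↦8, 8↦0, 9↦2, 10↦3]  zeros at y ∈ {2, 8}
  x = 7: [0↦4, 1↦10, 2↦6, 3↦3, 4↦1, 5↦0, 6↦0, 7↦1, 8↦3, 9↦6, 10↦10]  zeros at y ∈ {5, 6}
  x = 8: [0↦10, 1↦5, 2↦3, 3↦4, 4↦8, 5↦4, 6↦3, 7↦5, 8↦10, 9↦7, 10↦7]  zeros at y ∈ ∅
  x = 9: [0↦0, 1↦10, 2↦3, 3↦1, 4↦4, 5↦1, 6↦3, 7↦10, 8↦0, 9↦6, 10↦6]  zeros at y ∈ {0, 8}
  x = 10: [0↦8, 1↦4, 2↦7, 3↦6, 4↦1, 5↦3, 6↦1, 7↦6, 8↦7, 9↦4, 10↦8]  zeros at y ∈ ∅
Collecting zeros: affine points = {(0, 4), (0, 5), (1, 3), (3, 1), (3, 10), (5, 5), (5, 8), (6, 2), (6, 8), (7, 5), (7, 6), (9, 0), (9, 8)}.
Total count |C(F_11)_aff| = 13.


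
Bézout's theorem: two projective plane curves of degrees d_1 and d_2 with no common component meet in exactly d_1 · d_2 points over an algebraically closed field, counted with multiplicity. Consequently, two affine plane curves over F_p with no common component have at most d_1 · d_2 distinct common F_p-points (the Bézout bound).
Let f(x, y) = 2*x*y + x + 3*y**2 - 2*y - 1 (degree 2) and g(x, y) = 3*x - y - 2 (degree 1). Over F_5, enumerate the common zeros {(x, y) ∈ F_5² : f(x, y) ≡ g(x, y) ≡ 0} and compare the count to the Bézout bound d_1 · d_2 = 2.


Common zeros: {(0, 3)}; count = 1; Bézout bound = 2.

deg(f) = 2, deg(g) = 1, so Bézout bound = 2.
Scan x ∈ F_5. For each x, list the y ∈ F_5 with f(x, y) ≡ 0 and those with g(x, y) ≡ 0 (mod 5); the common zeros in that column are the intersection.
  x = 0: f ≡ 0 at y ∈ {1, 3}; g ≡ 0 at y ∈ {3}; common: {3}.
  x = 1: f ≡ 0 at y ∈ {0}; g ≡ 0 at y ∈ {1}; common: ∅.
  x = 2: f ≡ 0 at y ∈ ∅; g ≡ 0 at y ∈ {4}; common: ∅.
  x = 3: f ≡ 0 at y ∈ ∅; g ≡ 0 at y ∈ {2}; common: ∅.
  x = 4: f ≡ 0 at y ∈ {4}; g ≡ 0 at y ∈ {0}; common: ∅.
Collecting: common zeros = {(0, 3)}, so the count is 1.
Comparison with the Bézout bound: 1 ≤ 2 = deg(f)·deg(g), as expected for curves with no common component (the affine F_5-count falls short of the bound because intersections may lie at infinity, over extension fields, or carry multiplicity).


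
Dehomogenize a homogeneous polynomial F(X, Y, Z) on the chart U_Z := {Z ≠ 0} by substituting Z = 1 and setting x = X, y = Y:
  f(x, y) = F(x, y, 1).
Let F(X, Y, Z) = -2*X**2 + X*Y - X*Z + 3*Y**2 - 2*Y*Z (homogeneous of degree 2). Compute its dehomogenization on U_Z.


f(x, y) = -2*x**2 + x*y - x + 3*y**2 - 2*y

On U_Z we set Z = 1. Each monomial c·X^i·Y^j·Z^k in F becomes c·x^i·y^j·1^k = c·x^i·y^j.
Substituting Z = 1: F(X, Y, 1) = -2*x**2 + x*y - x + 3*y**2 - 2*y.
Note: deg(f) ≤ deg(F) = 2; strict inequality happens when F is divisible by Z (lost terms).
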